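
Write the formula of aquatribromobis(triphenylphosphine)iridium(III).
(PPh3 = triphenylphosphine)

[IrBr3(H2O)(PPh3)2]

Ligands: 1 aqua (H2O, neutral), 2 triphenylphosphine (PPh3, neutral), 3 bromo (Br, -1). Ligand charge sum = -3.
With Ir in oxidation state +3, the complex ion is [Ir...].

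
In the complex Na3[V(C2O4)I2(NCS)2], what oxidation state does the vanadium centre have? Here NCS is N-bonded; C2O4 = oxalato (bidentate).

+3

3 sodium outside the brackets (+1 each) → the complex ion is 3−.
Ligand charges: 2×NCS = -2; 1×C2O4 = -2; 2×I = -2; sum -6.
V + (-6) = 3− ⇒ V is +3.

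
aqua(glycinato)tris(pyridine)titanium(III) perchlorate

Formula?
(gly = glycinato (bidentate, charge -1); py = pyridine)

[Ti(gly)(H2O)(py)3](ClO4)2

Ligands: 1 aqua (H2O, neutral), 1 glycinato (gly, -1), 3 pyridine (py, neutral). Ligand charge sum = -1.
With Ti in oxidation state +3, the complex ion is [Ti...]^2+.
Charge balance with perchlorate (-1) requires 1 complex ion per 2 perchlorate.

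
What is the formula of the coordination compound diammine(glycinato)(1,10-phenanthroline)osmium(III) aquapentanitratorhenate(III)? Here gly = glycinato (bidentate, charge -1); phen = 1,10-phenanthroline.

[Os(gly)(NH3)2(phen)][Re(H2O)(NO3)5]

Cation [Os…]: ligand charges -1, Os(III) ⇒ ion charge 2+.
Anion [Re…]: ligand charges -5, Re(III) ⇒ ion charge 2−.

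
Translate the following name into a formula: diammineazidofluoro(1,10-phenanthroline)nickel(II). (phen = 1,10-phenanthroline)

Ligands: 1 1,10-phenanthroline (phen, neutral), 2 ammine (NH3, neutral), 1 fluoro (F, -1), 1 azido (N3, -1). Ligand charge sum = -2.
With Ni in oxidation state +2, the complex ion is [Ni...].

[NiF(N3)(NH3)2(phen)]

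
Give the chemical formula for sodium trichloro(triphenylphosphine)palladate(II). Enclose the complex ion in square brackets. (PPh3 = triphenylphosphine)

Ligands: 3 chloro (Cl, -1), 1 triphenylphosphine (PPh3, neutral). Ligand charge sum = -3.
Charge balance with sodium (+1) requires 1 complex ion per 1 sodium.

Na[PdCl3(PPh3)]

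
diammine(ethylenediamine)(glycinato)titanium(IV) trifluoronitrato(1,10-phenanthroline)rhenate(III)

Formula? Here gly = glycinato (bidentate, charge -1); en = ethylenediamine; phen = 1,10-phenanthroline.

[Ti(en)(gly)(NH3)2][ReF3(NO3)(phen)]3

Cation [Ti…]: ligand charges -1, Ti(IV) ⇒ ion charge 3+.
Anion [Re…]: ligand charges -4, Re(III) ⇒ ion charge 1−.
One 3+ cation requires 3 of the 1− anion.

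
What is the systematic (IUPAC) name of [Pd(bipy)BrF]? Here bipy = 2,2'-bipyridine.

(2,2'-bipyridine)bromofluoropalladium(II)

There is no counter-ion, so the complex is neutral overall.
Ligand charges: 1×2,2'-bipyridine (neutral), 1×bromo (-1 each), 1×fluoro (-1 each); total -2. So Pd + (-2) = 0, giving Pd = +2.
Ligands are named alphabetically: bipyridine before bromo before fluoro.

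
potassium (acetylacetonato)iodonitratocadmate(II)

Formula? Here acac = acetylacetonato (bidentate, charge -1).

K[Cd(acac)I(NO3)]

Ligands: 1 acetylacetonato (acac, -1), 1 nitrato (NO3, -1), 1 iodo (I, -1). Ligand charge sum = -3.
With Cd in oxidation state +2, the complex ion is [Cd...]^1−.
Charge balance with potassium (+1) requires 1 complex ion per 1 potassium.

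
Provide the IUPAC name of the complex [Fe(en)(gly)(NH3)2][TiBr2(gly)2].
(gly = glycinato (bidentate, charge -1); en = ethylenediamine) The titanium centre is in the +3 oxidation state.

Ti is given as +3; the anion's ligand charges sum to -4, so the complex anion is 1−.
A 1:1 salt means the cation carries the equal and opposite charge, 1+.
Cation: ligand charges sum to -1; for the ion to be 1+, Fe = +2.

diammine(ethylenediamine)(glycinato)iron(II) dibromobis(glycinato)titanate(III)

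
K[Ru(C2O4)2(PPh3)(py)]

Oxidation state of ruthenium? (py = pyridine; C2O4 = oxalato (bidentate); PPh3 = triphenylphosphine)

+3

1 potassium outside the brackets (+1 each) → the complex ion is 1−.
Ligand charges: 1×py neutral; 2×C2O4 = -4; 1×PPh3 neutral; sum -4.
Ru + (-4) = 1− ⇒ Ru is +3.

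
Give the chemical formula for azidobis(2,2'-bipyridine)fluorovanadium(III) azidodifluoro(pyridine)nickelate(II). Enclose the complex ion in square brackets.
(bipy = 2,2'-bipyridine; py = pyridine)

[V(bipy)2F(N3)][NiF2(N3)(py)]

Cation [V…]: ligand charges -2, V(III) ⇒ ion charge 1+.
Anion [Ni…]: ligand charges -3, Ni(II) ⇒ ion charge 1−.
One 1+ cation balances one 1− anion.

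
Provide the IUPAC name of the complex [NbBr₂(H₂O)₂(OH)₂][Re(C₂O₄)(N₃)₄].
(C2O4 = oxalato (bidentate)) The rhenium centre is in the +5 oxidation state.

Re is given as +5; the anion's ligand charges sum to -6, so the complex anion is 1−.
A 1:1 salt means the cation carries the equal and opposite charge, 1+.
Cation: ligand charges sum to -4; for the ion to be 1+, Nb = +5.

diaquadibromodihydroxoniobium(V) tetraazidooxalatorhenate(V)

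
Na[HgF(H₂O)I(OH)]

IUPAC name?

sodium aquafluorohydroxoiodomercurate(II)

The 1 sodium counter-ion carries a total charge of +1, so each complex ion is 1−.
Ligand charges: 1×iodo (-1 each), 1×hydroxo (-1 each), 1×fluoro (-1 each), 1×aqua (neutral); total -3. So Hg + (-3) = 1−, giving Hg = +2.
Ligands are named alphabetically: aqua before fluoro before hydroxo before iodo.
The complex ion is anionic, so mercury takes the -ate form mercurate(II).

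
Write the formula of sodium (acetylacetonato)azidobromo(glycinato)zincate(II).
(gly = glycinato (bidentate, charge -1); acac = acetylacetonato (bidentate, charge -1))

Ligands: 1 glycinato (gly, -1), 1 azido (N3, -1), 1 bromo (Br, -1), 1 acetylacetonato (acac, -1). Ligand charge sum = -4.
With Zn in oxidation state +2, the complex ion is [Zn...]^2−.
Charge balance with sodium (+1) requires 1 complex ion per 2 sodium.

Na2[Zn(acac)Br(gly)(N3)]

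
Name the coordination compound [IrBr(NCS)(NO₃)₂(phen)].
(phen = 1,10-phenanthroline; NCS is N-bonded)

bromoisothiocyanatodinitrato(1,10-phenanthroline)iridium(IV)

There is no counter-ion, so the complex is neutral overall.
Ligand charges: 1×1,10-phenanthroline (neutral), 2×nitrato (-1 each), 1×bromo (-1 each), 1×isothiocyanato (-1 each); total -4. So Ir + (-4) = 0, giving Ir = +4.
Ligands are named alphabetically: bromo before isothiocyanato before nitrato before phenanthroline.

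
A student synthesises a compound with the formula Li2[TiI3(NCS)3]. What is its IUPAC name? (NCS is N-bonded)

The 2 lithium counter-ions carry a total charge of +2, so each complex ion is 2−.
Ligand charges: 3×iodo (-1 each), 3×isothiocyanato (-1 each); total -6. So Ti + (-6) = 2−, giving Ti = +4.
Ligands are named alphabetically: iodo before isothiocyanato.
The complex ion is anionic, so titanium takes the -ate form titanate(IV).

lithium triiodotriisothiocyanatotitanate(IV)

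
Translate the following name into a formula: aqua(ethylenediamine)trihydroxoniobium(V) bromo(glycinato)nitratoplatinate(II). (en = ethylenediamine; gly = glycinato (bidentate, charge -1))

Cation [Nb…]: ligand charges -3, Nb(V) ⇒ ion charge 2+.
Anion [Pt…]: ligand charges -3, Pt(II) ⇒ ion charge 1−.

[Nb(en)(H2O)(OH)3][PtBr(gly)(NO3)]2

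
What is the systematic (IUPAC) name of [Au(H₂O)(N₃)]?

aquaazidogold(I)

There is no counter-ion, so the complex is neutral overall.
Ligand charges: 1×azido (-1 each), 1×aqua (neutral); total -1. So Au + (-1) = 0, giving Au = +1.
Ligands are named alphabetically: aqua before azido.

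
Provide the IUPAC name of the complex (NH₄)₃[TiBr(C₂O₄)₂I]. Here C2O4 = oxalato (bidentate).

The 3 ammonium counter-ions carry a total charge of +3, so each complex ion is 3−.
Ligand charges: 1×bromo (-1 each), 1×iodo (-1 each), 2×oxalato (-2 each); total -6. So Ti + (-6) = 3−, giving Ti = +3.
Ligands are named alphabetically: bromo before iodo before oxalato.
The complex ion is anionic, so titanium takes the -ate form titanate(III).

ammonium bromoiododioxalatotitanate(III)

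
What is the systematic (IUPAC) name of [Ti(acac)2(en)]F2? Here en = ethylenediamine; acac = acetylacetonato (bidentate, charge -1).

bis(acetylacetonato)(ethylenediamine)titanium(IV) fluoride

The 2 fluoride counter-ions carry a total charge of -2, so each complex ion is 2+.
Ligand charges: 1×ethylenediamine (neutral), 2×acetylacetonato (-1 each); total -2. So Ti + (-2) = 2+, giving Ti = +4.
Ligands are named alphabetically: acetylacetonato before ethylenediamine.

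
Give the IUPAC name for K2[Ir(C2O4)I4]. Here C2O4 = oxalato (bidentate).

potassium tetraiodooxalatoiridate(IV)

The 2 potassium counter-ions carry a total charge of +2, so each complex ion is 2−.
Ligand charges: 4×iodo (-1 each), 1×oxalato (-2 each); total -6. So Ir + (-6) = 2−, giving Ir = +4.
Ligands are named alphabetically: iodo before oxalato.
The complex ion is anionic, so iridium takes the -ate form iridate(IV).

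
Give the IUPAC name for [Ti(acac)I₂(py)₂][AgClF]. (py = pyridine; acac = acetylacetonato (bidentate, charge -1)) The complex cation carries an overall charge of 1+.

The complex cation is given as 1+; its ligand charges sum to -3, so Ti = +4.
A 1:1 salt means the anion carries the equal and opposite charge, 1−.
Anion: ligand charges sum to -2; for the ion to be 1−, Ag = +1.

(acetylacetonato)diiodobis(pyridine)titanium(IV) chlorofluoroargentate(I)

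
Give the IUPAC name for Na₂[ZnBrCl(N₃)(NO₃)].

sodium azidobromochloronitratozincate(II)

The 2 sodium counter-ions carry a total charge of +2, so each complex ion is 2−.
Ligand charges: 1×azido (-1 each), 1×nitrato (-1 each), 1×chloro (-1 each), 1×bromo (-1 each); total -4. So Zn + (-4) = 2−, giving Zn = +2.
The complex ion is anionic, so zinc takes the -ate form zincate(II).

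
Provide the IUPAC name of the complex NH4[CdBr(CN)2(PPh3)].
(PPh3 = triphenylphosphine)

The 1 ammonium counter-ion carries a total charge of +1, so each complex ion is 1−.
Ligand charges: 2×cyano (-1 each), 1×triphenylphosphine (neutral), 1×bromo (-1 each); total -3. So Cd + (-3) = 1−, giving Cd = +2.
The complex ion is anionic, so cadmium takes the -ate form cadmate(II).

ammonium bromodicyano(triphenylphosphine)cadmate(II)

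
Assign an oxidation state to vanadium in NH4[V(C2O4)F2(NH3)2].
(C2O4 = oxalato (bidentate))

+3

1 ammonium outside the brackets (+1 each) → the complex ion is 1−.
Ligand charges: 2×NH3 neutral; 1×C2O4 = -2; 2×F = -2; sum -4.
V + (-4) = 1− ⇒ V is +3.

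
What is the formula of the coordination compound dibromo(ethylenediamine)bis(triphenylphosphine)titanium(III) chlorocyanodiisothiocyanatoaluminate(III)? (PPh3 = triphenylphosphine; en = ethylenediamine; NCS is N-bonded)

Cation [Ti…]: ligand charges -2, Ti(III) ⇒ ion charge 1+.
Anion [Al…]: ligand charges -4, Al(III) ⇒ ion charge 1−.

[TiBr2(en)(PPh3)2][AlCl(CN)(NCS)2]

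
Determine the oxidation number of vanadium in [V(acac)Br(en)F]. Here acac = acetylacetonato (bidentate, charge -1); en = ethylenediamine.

+3

No counter-ion: the bracketed complex is neutral.
Ligand charges: 1×Br = -1; 1×acac = -1; 1×F = -1; 1×en neutral; sum -3.
V + (-3) = 0 ⇒ V is +3.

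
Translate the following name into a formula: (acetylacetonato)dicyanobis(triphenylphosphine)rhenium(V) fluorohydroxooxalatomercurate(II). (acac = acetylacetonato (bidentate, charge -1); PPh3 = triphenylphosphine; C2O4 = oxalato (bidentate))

Cation [Re…]: ligand charges -3, Re(V) ⇒ ion charge 2+.
Anion [Hg…]: ligand charges -4, Hg(II) ⇒ ion charge 2−.
One 2+ cation balances one 2− anion.

[Re(acac)(CN)2(PPh3)2][Hg(C2O4)F(OH)]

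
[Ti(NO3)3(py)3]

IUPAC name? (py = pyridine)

trinitratotris(pyridine)titanium(III)

There is no counter-ion, so the complex is neutral overall.
Ligand charges: 3×pyridine (neutral), 3×nitrato (-1 each); total -3. So Ti + (-3) = 0, giving Ti = +3.
Ligands are named alphabetically: nitrato before pyridine.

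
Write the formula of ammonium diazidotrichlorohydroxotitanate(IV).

(NH4)2[TiCl3(N3)2(OH)]

Ligands: 2 azido (N3, -1), 1 hydroxo (OH, -1), 3 chloro (Cl, -1). Ligand charge sum = -6.
With Ti in oxidation state +4, the complex ion is [Ti...]^2−.
Charge balance with ammonium (+1) requires 1 complex ion per 2 ammonium.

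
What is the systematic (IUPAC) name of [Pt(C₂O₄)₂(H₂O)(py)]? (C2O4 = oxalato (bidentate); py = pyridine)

aquadioxalato(pyridine)platinum(IV)

There is no counter-ion, so the complex is neutral overall.
Ligand charges: 1×aqua (neutral), 2×oxalato (-2 each), 1×pyridine (neutral); total -4. So Pt + (-4) = 0, giving Pt = +4.
Ligands are named alphabetically: aqua before oxalato before pyridine.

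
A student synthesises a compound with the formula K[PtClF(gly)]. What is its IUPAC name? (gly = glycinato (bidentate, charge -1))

potassium chlorofluoro(glycinato)platinate(II)

The 1 potassium counter-ion carries a total charge of +1, so each complex ion is 1−.
Ligand charges: 1×fluoro (-1 each), 1×glycinato (-1 each), 1×chloro (-1 each); total -3. So Pt + (-3) = 1−, giving Pt = +2.
Ligands are named alphabetically: chloro before fluoro before glycinato.
The complex ion is anionic, so platinum takes the -ate form platinate(II).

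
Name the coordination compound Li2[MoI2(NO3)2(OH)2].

The 2 lithium counter-ions carry a total charge of +2, so each complex ion is 2−.
Ligand charges: 2×hydroxo (-1 each), 2×iodo (-1 each), 2×nitrato (-1 each); total -6. So Mo + (-6) = 2−, giving Mo = +4.
The complex ion is anionic, so molybdenum takes the -ate form molybdate(IV).

lithium dihydroxodiiododinitratomolybdate(IV)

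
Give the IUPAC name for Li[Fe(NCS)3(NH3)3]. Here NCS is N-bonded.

The 1 lithium counter-ion carries a total charge of +1, so each complex ion is 1−.
Ligand charges: 3×ammine (neutral), 3×isothiocyanato (-1 each); total -3. So Fe + (-3) = 1−, giving Fe = +2.
The complex ion is anionic, so iron takes the -ate form ferrate(II).

lithium triamminetriisothiocyanatoferrate(II)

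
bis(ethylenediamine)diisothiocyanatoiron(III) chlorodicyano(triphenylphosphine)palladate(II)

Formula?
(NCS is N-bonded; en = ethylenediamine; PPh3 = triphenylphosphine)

Cation [Fe…]: ligand charges -2, Fe(III) ⇒ ion charge 1+.
Anion [Pd…]: ligand charges -3, Pd(II) ⇒ ion charge 1−.
One 1+ cation balances one 1− anion.

[Fe(en)2(NCS)2][PdCl(CN)2(PPh3)]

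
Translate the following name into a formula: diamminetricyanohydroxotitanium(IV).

[Ti(CN)3(NH3)2(OH)]

Ligands: 3 cyano (CN, -1), 1 hydroxo (OH, -1), 2 ammine (NH3, neutral). Ligand charge sum = -4.
With Ti in oxidation state +4, the complex ion is [Ti...].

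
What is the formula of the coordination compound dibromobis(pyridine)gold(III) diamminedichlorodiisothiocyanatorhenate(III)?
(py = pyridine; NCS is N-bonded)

[AuBr2(py)2][ReCl2(NCS)2(NH3)2]

Cation [Au…]: ligand charges -2, Au(III) ⇒ ion charge 1+.
Anion [Re…]: ligand charges -4, Re(III) ⇒ ion charge 1−.
One 1+ cation balances one 1− anion.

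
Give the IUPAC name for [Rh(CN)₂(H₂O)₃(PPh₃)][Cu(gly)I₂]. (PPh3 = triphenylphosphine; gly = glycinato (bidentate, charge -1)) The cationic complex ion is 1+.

The complex cation is given as 1+; its ligand charges sum to -2, so Rh = +3.
A 1:1 salt means the anion carries the equal and opposite charge, 1−.
Anion: ligand charges sum to -3; for the ion to be 1−, Cu = +2.

triaquadicyano(triphenylphosphine)rhodium(III) (glycinato)diiodocuprate(II)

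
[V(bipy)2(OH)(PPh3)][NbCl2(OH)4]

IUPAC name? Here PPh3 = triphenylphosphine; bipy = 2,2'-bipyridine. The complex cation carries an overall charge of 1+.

Both ions are complex: the cation is named first with the plain metal name, the anion second with the -ate form; each ion's ligands are alphabetised independently.
The complex cation is given as 1+; its ligand charges sum to -1, so V = +2.
A 1:1 salt means the anion carries the equal and opposite charge, 1−.
Anion: ligand charges sum to -6; for the ion to be 1−, Nb = +5.

bis(2,2'-bipyridine)hydroxo(triphenylphosphine)vanadium(II) dichlorotetrahydroxoniobate(V)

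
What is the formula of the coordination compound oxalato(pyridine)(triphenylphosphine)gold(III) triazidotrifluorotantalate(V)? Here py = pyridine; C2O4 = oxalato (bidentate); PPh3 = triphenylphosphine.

[Au(C2O4)(PPh3)(py)][TaF3(N3)3]

Cation [Au…]: ligand charges -2, Au(III) ⇒ ion charge 1+.
Anion [Ta…]: ligand charges -6, Ta(V) ⇒ ion charge 1−.
One 1+ cation balances one 1− anion.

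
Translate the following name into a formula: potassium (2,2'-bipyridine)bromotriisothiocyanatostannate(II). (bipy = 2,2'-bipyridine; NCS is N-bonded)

Ligands: 1 bromo (Br, -1), 1 2,2'-bipyridine (bipy, neutral), 3 isothiocyanato (NCS, -1). Ligand charge sum = -4.
Charge balance with potassium (+1) requires 1 complex ion per 2 potassium.

K2[Sn(bipy)Br(NCS)3]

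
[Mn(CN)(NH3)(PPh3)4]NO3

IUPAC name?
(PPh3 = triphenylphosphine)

amminecyanotetrakis(triphenylphosphine)manganese(II) nitrate

The 1 nitrate counter-ion carries a total charge of -1, so each complex ion is 1+.
Ligand charges: 1×ammine (neutral), 1×cyano (-1 each), 4×triphenylphosphine (neutral); total -1. So Mn + (-1) = 1+, giving Mn = +2.
Ligands are named alphabetically: ammine before cyano before triphenylphosphine.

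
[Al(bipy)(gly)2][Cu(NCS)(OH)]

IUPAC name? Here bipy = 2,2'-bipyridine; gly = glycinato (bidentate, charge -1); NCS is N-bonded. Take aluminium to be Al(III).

(2,2'-bipyridine)bis(glycinato)aluminium(III) hydroxoisothiocyanatocuprate(I)

Both ions are complex: the cation is named first with the plain metal name, the anion second with the -ate form; each ion's ligands are alphabetised independently.
Al is given as +3; the cation's ligand charges sum to -2, so the complex cation is 1+.
A 1:1 salt means the anion carries the equal and opposite charge, 1−.
Anion: ligand charges sum to -2; for the ion to be 1−, Cu = +1.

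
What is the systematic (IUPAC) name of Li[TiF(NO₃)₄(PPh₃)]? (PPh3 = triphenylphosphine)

The 1 lithium counter-ion carries a total charge of +1, so each complex ion is 1−.
Ligand charges: 1×fluoro (-1 each), 1×triphenylphosphine (neutral), 4×nitrato (-1 each); total -5. So Ti + (-5) = 1−, giving Ti = +4.
Ligands are named alphabetically: fluoro before nitrato before triphenylphosphine.
The complex ion is anionic, so titanium takes the -ate form titanate(IV).

lithium fluorotetranitrato(triphenylphosphine)titanate(IV)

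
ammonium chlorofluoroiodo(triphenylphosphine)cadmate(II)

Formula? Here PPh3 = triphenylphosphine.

Ligands: 1 chloro (Cl, -1), 1 triphenylphosphine (PPh3, neutral), 1 iodo (I, -1), 1 fluoro (F, -1). Ligand charge sum = -3.
With Cd in oxidation state +2, the complex ion is [Cd...]^1−.
Charge balance with ammonium (+1) requires 1 complex ion per 1 ammonium.

NH4[CdClFI(PPh3)]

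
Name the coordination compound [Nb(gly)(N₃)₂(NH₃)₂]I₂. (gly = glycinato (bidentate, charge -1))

The 2 iodide counter-ions carry a total charge of -2, so each complex ion is 2+.
Ligand charges: 2×azido (-1 each), 1×glycinato (-1 each), 2×ammine (neutral); total -3. So Nb + (-3) = 2+, giving Nb = +5.
Ligands are named alphabetically: ammine before azido before glycinato.

diamminediazido(glycinato)niobium(V) iodide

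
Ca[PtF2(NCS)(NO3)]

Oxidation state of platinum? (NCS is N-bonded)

+2

1 calcium outside the brackets (+2 each) → the complex ion is 2−.
Ligand charges: 2×F = -2; 1×NO3 = -1; 1×NCS = -1; sum -4.
Pt + (-4) = 2− ⇒ Pt is +2.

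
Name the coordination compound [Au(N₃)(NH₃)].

ammineazidogold(I)

There is no counter-ion, so the complex is neutral overall.
Ligand charges: 1×ammine (neutral), 1×azido (-1 each); total -1. So Au + (-1) = 0, giving Au = +1.
Ligands are named alphabetically: ammine before azido.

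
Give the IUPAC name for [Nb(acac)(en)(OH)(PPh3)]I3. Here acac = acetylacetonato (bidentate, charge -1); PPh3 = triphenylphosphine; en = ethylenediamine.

The 3 iodide counter-ions carry a total charge of -3, so each complex ion is 3+.
Ligand charges: 1×acetylacetonato (-1 each), 1×triphenylphosphine (neutral), 1×ethylenediamine (neutral), 1×hydroxo (-1 each); total -2. So Nb + (-2) = 3+, giving Nb = +5.
Ligands are named alphabetically: acetylacetonato before ethylenediamine before hydroxo before triphenylphosphine.

(acetylacetonato)(ethylenediamine)hydroxo(triphenylphosphine)niobium(V) iodide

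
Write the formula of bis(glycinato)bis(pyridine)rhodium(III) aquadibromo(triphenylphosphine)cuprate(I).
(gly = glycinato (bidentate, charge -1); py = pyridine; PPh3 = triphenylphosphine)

Cation [Rh…]: ligand charges -2, Rh(III) ⇒ ion charge 1+.
Anion [Cu…]: ligand charges -2, Cu(I) ⇒ ion charge 1−.

[Rh(gly)2(py)2][CuBr2(H2O)(PPh3)]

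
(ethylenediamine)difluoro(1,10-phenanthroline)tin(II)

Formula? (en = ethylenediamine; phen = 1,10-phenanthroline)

[Sn(en)F2(phen)]

Ligands: 1 ethylenediamine (en, neutral), 2 fluoro (F, -1), 1 1,10-phenanthroline (phen, neutral). Ligand charge sum = -2.
With Sn in oxidation state +2, the complex ion is [Sn...].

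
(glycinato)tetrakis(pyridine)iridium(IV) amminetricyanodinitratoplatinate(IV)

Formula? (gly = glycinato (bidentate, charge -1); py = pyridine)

Cation [Ir…]: ligand charges -1, Ir(IV) ⇒ ion charge 3+.
Anion [Pt…]: ligand charges -5, Pt(IV) ⇒ ion charge 1−.
One 3+ cation requires 3 of the 1− anion.

[Ir(gly)(py)4][Pt(CN)3(NH3)(NO3)2]3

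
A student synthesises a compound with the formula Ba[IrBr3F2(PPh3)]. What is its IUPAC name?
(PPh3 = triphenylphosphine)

The 1 barium counter-ion carries a total charge of +2, so each complex ion is 2−.
Ligand charges: 1×triphenylphosphine (neutral), 3×bromo (-1 each), 2×fluoro (-1 each); total -5. So Ir + (-5) = 2−, giving Ir = +3.
The complex ion is anionic, so iridium takes the -ate form iridate(III).

barium tribromodifluoro(triphenylphosphine)iridate(III)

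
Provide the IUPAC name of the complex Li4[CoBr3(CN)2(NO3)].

The 4 lithium counter-ions carry a total charge of +4, so each complex ion is 4−.
Ligand charges: 1×nitrato (-1 each), 2×cyano (-1 each), 3×bromo (-1 each); total -6. So Co + (-6) = 4−, giving Co = +2.
Ligands are named alphabetically: bromo before cyano before nitrato.
The complex ion is anionic, so cobalt takes the -ate form cobaltate(II).

lithium tribromodicyanonitratocobaltate(II)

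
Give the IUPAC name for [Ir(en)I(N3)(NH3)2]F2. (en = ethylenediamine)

diammineazido(ethylenediamine)iodoiridium(IV) fluoride

The 2 fluoride counter-ions carry a total charge of -2, so each complex ion is 2+.
Ligand charges: 1×ethylenediamine (neutral), 1×iodo (-1 each), 1×azido (-1 each), 2×ammine (neutral); total -2. So Ir + (-2) = 2+, giving Ir = +4.
Ligands are named alphabetically: ammine before azido before ethylenediamine before iodo.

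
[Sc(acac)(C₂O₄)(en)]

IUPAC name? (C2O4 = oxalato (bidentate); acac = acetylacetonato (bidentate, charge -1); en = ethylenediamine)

There is no counter-ion, so the complex is neutral overall.
Ligand charges: 1×oxalato (-2 each), 1×acetylacetonato (-1 each), 1×ethylenediamine (neutral); total -3. So Sc + (-3) = 0, giving Sc = +3.
Ligands are named alphabetically: acetylacetonato before ethylenediamine before oxalato.

(acetylacetonato)(ethylenediamine)oxalatoscandium(III)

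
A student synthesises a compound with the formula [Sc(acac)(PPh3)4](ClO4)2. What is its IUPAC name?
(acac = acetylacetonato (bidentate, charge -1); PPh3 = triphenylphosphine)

The 2 perchlorate counter-ions carry a total charge of -2, so each complex ion is 2+.
Ligand charges: 1×acetylacetonato (-1 each), 4×triphenylphosphine (neutral); total -1. So Sc + (-1) = 2+, giving Sc = +3.
Ligands are named alphabetically: acetylacetonato before triphenylphosphine.

(acetylacetonato)tetrakis(triphenylphosphine)scandium(III) perchlorate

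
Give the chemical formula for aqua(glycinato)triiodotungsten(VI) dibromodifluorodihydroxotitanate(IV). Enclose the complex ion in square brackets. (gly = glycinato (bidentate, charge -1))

Cation [W…]: ligand charges -4, W(VI) ⇒ ion charge 2+.
Anion [Ti…]: ligand charges -6, Ti(IV) ⇒ ion charge 2−.
One 2+ cation balances one 2− anion.

[W(gly)(H2O)I3][TiBr2F2(OH)2]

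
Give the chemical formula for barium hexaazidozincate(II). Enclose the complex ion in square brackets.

Ligands: 6 azido (N3, -1). Ligand charge sum = -6.
With Zn in oxidation state +2, the complex ion is [Zn...]^4−.
Charge balance with barium (+2) requires 1 complex ion per 2 barium.

Ba2[Zn(N3)6]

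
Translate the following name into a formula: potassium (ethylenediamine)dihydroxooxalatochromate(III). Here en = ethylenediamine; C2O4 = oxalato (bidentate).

Ligands: 1 ethylenediamine (en, neutral), 2 hydroxo (OH, -1), 1 oxalato (C2O4, -2). Ligand charge sum = -4.
With Cr in oxidation state +3, the complex ion is [Cr...]^1−.
Charge balance with potassium (+1) requires 1 complex ion per 1 potassium.

K[Cr(C2O4)(en)(OH)2]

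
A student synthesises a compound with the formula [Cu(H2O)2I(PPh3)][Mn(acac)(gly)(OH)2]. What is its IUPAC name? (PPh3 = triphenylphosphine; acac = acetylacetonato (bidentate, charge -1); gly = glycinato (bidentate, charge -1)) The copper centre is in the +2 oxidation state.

diaquaiodo(triphenylphosphine)copper(II) (acetylacetonato)(glycinato)dihydroxomanganate(III)

Both ions are complex: the cation is named first with the plain metal name, the anion second with the -ate form; each ion's ligands are alphabetised independently.
Cu is given as +2; the cation's ligand charges sum to -1, so the complex cation is 1+.
A 1:1 salt means the anion carries the equal and opposite charge, 1−.
Anion: ligand charges sum to -4; for the ion to be 1−, Mn = +3.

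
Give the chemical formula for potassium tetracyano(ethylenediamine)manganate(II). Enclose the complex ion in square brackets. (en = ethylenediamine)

K2[Mn(CN)4(en)]

Ligands: 4 cyano (CN, -1), 1 ethylenediamine (en, neutral). Ligand charge sum = -4.
With Mn in oxidation state +2, the complex ion is [Mn...]^2−.
Charge balance with potassium (+1) requires 1 complex ion per 2 potassium.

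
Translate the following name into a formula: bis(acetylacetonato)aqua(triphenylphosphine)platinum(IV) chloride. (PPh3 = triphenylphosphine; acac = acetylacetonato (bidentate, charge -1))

Ligands: 1 aqua (H2O, neutral), 1 triphenylphosphine (PPh3, neutral), 2 acetylacetonato (acac, -1). Ligand charge sum = -2.
With Pt in oxidation state +4, the complex ion is [Pt...]^2+.
Charge balance with chloride (-1) requires 1 complex ion per 2 chloride.

[Pt(acac)2(H2O)(PPh3)]Cl2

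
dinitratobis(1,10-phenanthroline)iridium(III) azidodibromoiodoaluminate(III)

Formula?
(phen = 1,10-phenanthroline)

Cation [Ir…]: ligand charges -2, Ir(III) ⇒ ion charge 1+.
Anion [Al…]: ligand charges -4, Al(III) ⇒ ion charge 1−.
One 1+ cation balances one 1− anion.

[Ir(NO3)2(phen)2][AlBr2I(N3)]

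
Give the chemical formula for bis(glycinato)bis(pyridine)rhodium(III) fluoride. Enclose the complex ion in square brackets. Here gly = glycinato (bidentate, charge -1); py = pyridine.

[Rh(gly)2(py)2]F

Ligands: 2 glycinato (gly, -1), 2 pyridine (py, neutral). Ligand charge sum = -2.
With Rh in oxidation state +3, the complex ion is [Rh...]^1+.
Charge balance with fluoride (-1) requires 1 complex ion per 1 fluoride.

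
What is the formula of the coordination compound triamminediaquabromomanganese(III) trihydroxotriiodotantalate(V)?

Cation [Mn…]: ligand charges -1, Mn(III) ⇒ ion charge 2+.
Anion [Ta…]: ligand charges -6, Ta(V) ⇒ ion charge 1−.
One 2+ cation requires 2 of the 1− anion.

[MnBr(H2O)2(NH3)3][TaI3(OH)3]2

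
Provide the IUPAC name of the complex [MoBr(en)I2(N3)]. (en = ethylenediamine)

There is no counter-ion, so the complex is neutral overall.
Ligand charges: 1×azido (-1 each), 1×bromo (-1 each), 1×ethylenediamine (neutral), 2×iodo (-1 each); total -4. So Mo + (-4) = 0, giving Mo = +4.
Ligands are named alphabetically: azido before bromo before ethylenediamine before iodo.

azidobromo(ethylenediamine)diiodomolybdenum(IV)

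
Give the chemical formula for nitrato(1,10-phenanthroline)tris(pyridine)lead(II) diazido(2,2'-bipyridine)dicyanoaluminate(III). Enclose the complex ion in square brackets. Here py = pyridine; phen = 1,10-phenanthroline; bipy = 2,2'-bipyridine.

Cation [Pb…]: ligand charges -1, Pb(II) ⇒ ion charge 1+.
Anion [Al…]: ligand charges -4, Al(III) ⇒ ion charge 1−.
One 1+ cation balances one 1− anion.

[Pb(NO3)(phen)(py)3][Al(bipy)(CN)2(N3)2]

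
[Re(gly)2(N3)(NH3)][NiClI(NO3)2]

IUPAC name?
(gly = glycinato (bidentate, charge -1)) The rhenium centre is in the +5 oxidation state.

Both ions are complex: the cation is named first with the plain metal name, the anion second with the -ate form; each ion's ligands are alphabetised independently.
Re is given as +5; the cation's ligand charges sum to -3, so the complex cation is 2+.
A 1:1 salt means the anion carries the equal and opposite charge, 2−.
Anion: ligand charges sum to -4; for the ion to be 2−, Ni = +2.

ammineazidobis(glycinato)rhenium(V) chloroiododinitratonickelate(II)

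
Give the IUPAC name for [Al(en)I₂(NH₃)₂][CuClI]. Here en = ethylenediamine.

diammine(ethylenediamine)diiodoaluminium(III) chloroiodocuprate(I)

Aluminium is always +3 in its complexes; the cation's ligand charges sum to -2, so the complex cation is 1+.
A 1:1 salt means the anion carries the equal and opposite charge, 1−.
Anion: ligand charges sum to -2; for the ion to be 1−, Cu = +1.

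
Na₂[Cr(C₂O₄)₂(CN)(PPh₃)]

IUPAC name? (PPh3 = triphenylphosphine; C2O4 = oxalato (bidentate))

The 2 sodium counter-ions carry a total charge of +2, so each complex ion is 2−.
Ligand charges: 1×triphenylphosphine (neutral), 1×cyano (-1 each), 2×oxalato (-2 each); total -5. So Cr + (-5) = 2−, giving Cr = +3.
Ligands are named alphabetically: cyano before oxalato before triphenylphosphine.
The complex ion is anionic, so chromium takes the -ate form chromate(III).

sodium cyanodioxalato(triphenylphosphine)chromate(III)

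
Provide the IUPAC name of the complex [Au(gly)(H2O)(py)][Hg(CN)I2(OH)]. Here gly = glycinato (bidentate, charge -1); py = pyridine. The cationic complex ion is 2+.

aqua(glycinato)(pyridine)gold(III) cyanohydroxodiiodomercurate(II)

Both ions are complex: the cation is named first with the plain metal name, the anion second with the -ate form; each ion's ligands are alphabetised independently.
The complex cation is given as 2+; its ligand charges sum to -1, so Au = +3.
A 1:1 salt means the anion carries the equal and opposite charge, 2−.
Anion: ligand charges sum to -4; for the ion to be 2−, Hg = +2.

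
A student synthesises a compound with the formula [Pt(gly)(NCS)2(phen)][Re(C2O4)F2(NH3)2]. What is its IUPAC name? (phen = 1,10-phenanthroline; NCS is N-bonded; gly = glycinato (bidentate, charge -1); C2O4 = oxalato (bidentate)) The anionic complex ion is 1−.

The complex anion is given as 1−; its ligand charges sum to -4, so Re = +3.
A 1:1 salt means the cation carries the equal and opposite charge, 1+.
Cation: ligand charges sum to -3; for the ion to be 1+, Pt = +4.

(glycinato)diisothiocyanato(1,10-phenanthroline)platinum(IV) diamminedifluorooxalatorhenate(III)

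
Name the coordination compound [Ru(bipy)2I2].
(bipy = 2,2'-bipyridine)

bis(2,2'-bipyridine)diiodoruthenium(II)

There is no counter-ion, so the complex is neutral overall.
Ligand charges: 2×iodo (-1 each), 2×2,2'-bipyridine (neutral); total -2. So Ru + (-2) = 0, giving Ru = +2.
Ligands are named alphabetically: bipyridine before iodo.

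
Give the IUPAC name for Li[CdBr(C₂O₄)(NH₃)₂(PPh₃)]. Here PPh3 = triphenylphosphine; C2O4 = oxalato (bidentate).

lithium diamminebromooxalato(triphenylphosphine)cadmate(II)

The 1 lithium counter-ion carries a total charge of +1, so each complex ion is 1−.
Ligand charges: 1×triphenylphosphine (neutral), 1×oxalato (-2 each), 2×ammine (neutral), 1×bromo (-1 each); total -3. So Cd + (-3) = 1−, giving Cd = +2.
The complex ion is anionic, so cadmium takes the -ate form cadmate(II).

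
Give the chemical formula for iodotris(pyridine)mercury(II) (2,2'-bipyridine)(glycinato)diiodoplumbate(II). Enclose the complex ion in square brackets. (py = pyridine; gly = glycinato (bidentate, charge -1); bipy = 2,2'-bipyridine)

[HgI(py)3][Pb(bipy)(gly)I2]

Cation [Hg…]: ligand charges -1, Hg(II) ⇒ ion charge 1+.
Anion [Pb…]: ligand charges -3, Pb(II) ⇒ ion charge 1−.
One 1+ cation balances one 1− anion.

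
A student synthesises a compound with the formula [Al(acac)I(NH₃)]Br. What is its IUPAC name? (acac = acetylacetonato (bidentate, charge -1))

The 1 bromide counter-ion carries a total charge of -1, so each complex ion is 1+.
Ligand charges: 1×ammine (neutral), 1×iodo (-1 each), 1×acetylacetonato (-1 each); total -2. So Al + (-2) = 1+, giving Al = +3.
Ligands are named alphabetically: acetylacetonato before ammine before iodo.

(acetylacetonato)ammineiodoaluminium(III) bromide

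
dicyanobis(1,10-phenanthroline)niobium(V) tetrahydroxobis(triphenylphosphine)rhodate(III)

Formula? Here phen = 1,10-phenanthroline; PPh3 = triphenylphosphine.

[Nb(CN)2(phen)2][Rh(OH)4(PPh3)2]3

Cation [Nb…]: ligand charges -2, Nb(V) ⇒ ion charge 3+.
Anion [Rh…]: ligand charges -4, Rh(III) ⇒ ion charge 1−.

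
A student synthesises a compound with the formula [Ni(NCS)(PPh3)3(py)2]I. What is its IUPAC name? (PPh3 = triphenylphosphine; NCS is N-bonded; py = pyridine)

The 1 iodide counter-ion carries a total charge of -1, so each complex ion is 1+.
Ligand charges: 3×triphenylphosphine (neutral), 1×isothiocyanato (-1 each), 2×pyridine (neutral); total -1. So Ni + (-1) = 1+, giving Ni = +2.
Ligands are named alphabetically: isothiocyanato before pyridine before triphenylphosphine.

isothiocyanatobis(pyridine)tris(triphenylphosphine)nickel(II) iodide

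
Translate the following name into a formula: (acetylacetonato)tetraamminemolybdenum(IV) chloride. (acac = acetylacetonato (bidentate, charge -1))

Ligands: 1 acetylacetonato (acac, -1), 4 ammine (NH3, neutral). Ligand charge sum = -1.
With Mo in oxidation state +4, the complex ion is [Mo...]^3+.
Charge balance with chloride (-1) requires 1 complex ion per 3 chloride.

[Mo(acac)(NH3)4]Cl3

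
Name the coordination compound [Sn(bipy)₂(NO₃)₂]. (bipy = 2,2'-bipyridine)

bis(2,2'-bipyridine)dinitratotin(II)

There is no counter-ion, so the complex is neutral overall.
Ligand charges: 2×nitrato (-1 each), 2×2,2'-bipyridine (neutral); total -2. So Sn + (-2) = 0, giving Sn = +2.
Ligands are named alphabetically: bipyridine before nitrato.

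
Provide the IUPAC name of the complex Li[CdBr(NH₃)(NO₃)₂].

The 1 lithium counter-ion carries a total charge of +1, so each complex ion is 1−.
Ligand charges: 1×ammine (neutral), 2×nitrato (-1 each), 1×bromo (-1 each); total -3. So Cd + (-3) = 1−, giving Cd = +2.
The complex ion is anionic, so cadmium takes the -ate form cadmate(II).

lithium amminebromodinitratocadmate(II)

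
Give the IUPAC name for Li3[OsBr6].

The 3 lithium counter-ions carry a total charge of +3, so each complex ion is 3−.
Ligand charges: 6×bromo (-1 each); total -6. So Os + (-6) = 3−, giving Os = +3.
The complex ion is anionic, so osmium takes the -ate form osmate(III).

lithium hexabromoosmate(III)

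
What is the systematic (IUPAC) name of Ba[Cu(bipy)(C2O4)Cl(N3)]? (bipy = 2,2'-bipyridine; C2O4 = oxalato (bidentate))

The 1 barium counter-ion carries a total charge of +2, so each complex ion is 2−.
Ligand charges: 1×chloro (-1 each), 1×2,2'-bipyridine (neutral), 1×oxalato (-2 each), 1×azido (-1 each); total -4. So Cu + (-4) = 2−, giving Cu = +2.
The complex ion is anionic, so copper takes the -ate form cuprate(II).

barium azido(2,2'-bipyridine)chlorooxalatocuprate(II)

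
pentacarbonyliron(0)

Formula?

Ligands: 5 carbonyl (CO, neutral). Ligand charge sum = 0.
With Fe in oxidation state 0, the complex ion is [Fe...].

[Fe(CO)5]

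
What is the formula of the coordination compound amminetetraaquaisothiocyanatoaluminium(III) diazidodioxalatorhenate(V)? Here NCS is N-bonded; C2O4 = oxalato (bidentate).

Cation [Al…]: ligand charges -1, Al(III) ⇒ ion charge 2+.
Anion [Re…]: ligand charges -6, Re(V) ⇒ ion charge 1−.

[Al(H2O)4(NCS)(NH3)][Re(C2O4)2(N3)2]2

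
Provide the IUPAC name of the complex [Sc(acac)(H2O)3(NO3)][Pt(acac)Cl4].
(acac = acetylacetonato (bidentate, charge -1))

Both ions are complex: the cation is named first with the plain metal name, the anion second with the -ate form; each ion's ligands are alphabetised independently.
Scandium is always +3 in its complexes; the cation's ligand charges sum to -2, so the complex cation is 1+.
A 1:1 salt means the anion carries the equal and opposite charge, 1−.
Anion: ligand charges sum to -5; for the ion to be 1−, Pt = +4.

(acetylacetonato)triaquanitratoscandium(III) (acetylacetonato)tetrachloroplatinate(IV)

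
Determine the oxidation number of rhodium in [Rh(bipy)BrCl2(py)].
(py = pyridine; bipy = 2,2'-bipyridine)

No counter-ion: the bracketed complex is neutral.
Ligand charges: 1×py neutral; 1×bipy neutral; 1×Br = -1; 2×Cl = -2; sum -3.
Rh + (-3) = 0 ⇒ Rh is +3.

+3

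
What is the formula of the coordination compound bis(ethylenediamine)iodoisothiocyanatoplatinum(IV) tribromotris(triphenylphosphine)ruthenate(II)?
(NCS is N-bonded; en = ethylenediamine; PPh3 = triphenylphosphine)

[Pt(en)2I(NCS)][RuBr3(PPh3)3]2

Cation [Pt…]: ligand charges -2, Pt(IV) ⇒ ion charge 2+.
Anion [Ru…]: ligand charges -3, Ru(II) ⇒ ion charge 1−.
One 2+ cation requires 2 of the 1− anion.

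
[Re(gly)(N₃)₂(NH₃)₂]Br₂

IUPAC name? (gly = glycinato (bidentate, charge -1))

The 2 bromide counter-ions carry a total charge of -2, so each complex ion is 2+.
Ligand charges: 1×glycinato (-1 each), 2×ammine (neutral), 2×azido (-1 each); total -3. So Re + (-3) = 2+, giving Re = +5.
Ligands are named alphabetically: ammine before azido before glycinato.

diamminediazido(glycinato)rhenium(V) bromide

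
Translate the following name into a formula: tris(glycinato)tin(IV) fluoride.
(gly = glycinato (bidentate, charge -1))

Ligands: 3 glycinato (gly, -1). Ligand charge sum = -3.
Charge balance with fluoride (-1) requires 1 complex ion per 1 fluoride.

[Sn(gly)3]F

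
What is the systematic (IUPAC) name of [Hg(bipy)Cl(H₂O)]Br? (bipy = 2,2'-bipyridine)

aqua(2,2'-bipyridine)chloromercury(II) bromide

The 1 bromide counter-ion carries a total charge of -1, so each complex ion is 1+.
Ligand charges: 1×aqua (neutral), 1×2,2'-bipyridine (neutral), 1×chloro (-1 each); total -1. So Hg + (-1) = 1+, giving Hg = +2.
Ligands are named alphabetically: aqua before bipyridine before chloro.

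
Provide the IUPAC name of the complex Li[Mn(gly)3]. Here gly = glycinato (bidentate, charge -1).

The 1 lithium counter-ion carries a total charge of +1, so each complex ion is 1−.
Ligand charges: 3×glycinato (-1 each); total -3. So Mn + (-3) = 1−, giving Mn = +2.
The complex ion is anionic, so manganese takes the -ate form manganate(II).

lithium tris(glycinato)manganate(II)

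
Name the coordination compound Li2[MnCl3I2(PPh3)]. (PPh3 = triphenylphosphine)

The 2 lithium counter-ions carry a total charge of +2, so each complex ion is 2−.
Ligand charges: 2×iodo (-1 each), 1×triphenylphosphine (neutral), 3×chloro (-1 each); total -5. So Mn + (-5) = 2−, giving Mn = +3.
Ligands are named alphabetically: chloro before iodo before triphenylphosphine.
The complex ion is anionic, so manganese takes the -ate form manganate(III).

lithium trichlorodiiodo(triphenylphosphine)manganate(III)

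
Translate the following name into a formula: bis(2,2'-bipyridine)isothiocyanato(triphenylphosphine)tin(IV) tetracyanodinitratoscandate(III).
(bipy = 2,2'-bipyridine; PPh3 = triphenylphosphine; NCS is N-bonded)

[Sn(bipy)2(NCS)(PPh3)][Sc(CN)4(NO3)2]

Cation [Sn…]: ligand charges -1, Sn(IV) ⇒ ion charge 3+.
Anion [Sc…]: ligand charges -6, Sc(III) ⇒ ion charge 3−.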